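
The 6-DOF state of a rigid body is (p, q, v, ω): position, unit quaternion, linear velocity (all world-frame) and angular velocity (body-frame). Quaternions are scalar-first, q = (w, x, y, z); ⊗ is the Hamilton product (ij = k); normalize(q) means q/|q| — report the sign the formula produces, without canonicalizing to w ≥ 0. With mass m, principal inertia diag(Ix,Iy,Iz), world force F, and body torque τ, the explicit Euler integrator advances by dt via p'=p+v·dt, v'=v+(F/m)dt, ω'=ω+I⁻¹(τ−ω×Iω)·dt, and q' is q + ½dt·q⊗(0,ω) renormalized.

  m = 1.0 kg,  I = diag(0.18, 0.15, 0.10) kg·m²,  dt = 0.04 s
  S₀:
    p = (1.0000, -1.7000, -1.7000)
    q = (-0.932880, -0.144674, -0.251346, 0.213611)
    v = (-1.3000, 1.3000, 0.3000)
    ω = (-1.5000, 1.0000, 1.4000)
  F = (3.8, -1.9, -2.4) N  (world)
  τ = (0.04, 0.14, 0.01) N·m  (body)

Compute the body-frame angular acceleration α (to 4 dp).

α = (0.6111, 2.0533, -0.3500)

precession coupling ω×(Iω) = (-0.0700, -0.1680, 0.0450)
(τ − ω×Iω)/I = (0.6111, 2.0533, -0.3500)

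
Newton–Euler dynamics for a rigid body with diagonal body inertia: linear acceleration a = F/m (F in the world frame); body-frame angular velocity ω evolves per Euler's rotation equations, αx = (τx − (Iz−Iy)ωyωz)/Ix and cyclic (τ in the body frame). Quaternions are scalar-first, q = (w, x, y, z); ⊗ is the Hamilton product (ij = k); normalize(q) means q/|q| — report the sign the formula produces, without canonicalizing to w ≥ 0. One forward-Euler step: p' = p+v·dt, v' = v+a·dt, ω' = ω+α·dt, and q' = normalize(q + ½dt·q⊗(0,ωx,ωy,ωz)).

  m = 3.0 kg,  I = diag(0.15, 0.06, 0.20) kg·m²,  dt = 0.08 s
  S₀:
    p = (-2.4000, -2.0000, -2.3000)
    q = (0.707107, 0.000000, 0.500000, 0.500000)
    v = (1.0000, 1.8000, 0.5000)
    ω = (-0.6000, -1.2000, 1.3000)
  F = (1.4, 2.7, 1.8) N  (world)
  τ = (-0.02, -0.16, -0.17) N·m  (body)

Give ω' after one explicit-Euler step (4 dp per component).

ω×(Iω) gyroscopic = (-0.2184, 0.0390, -0.0648)
(τ − ω×Iω)/I = (1.3227, -3.3167, -0.5260)
ω + α·dt = (-0.4942, -1.4653, 1.2579)

ω' = (-0.4942, -1.4653, 1.2579)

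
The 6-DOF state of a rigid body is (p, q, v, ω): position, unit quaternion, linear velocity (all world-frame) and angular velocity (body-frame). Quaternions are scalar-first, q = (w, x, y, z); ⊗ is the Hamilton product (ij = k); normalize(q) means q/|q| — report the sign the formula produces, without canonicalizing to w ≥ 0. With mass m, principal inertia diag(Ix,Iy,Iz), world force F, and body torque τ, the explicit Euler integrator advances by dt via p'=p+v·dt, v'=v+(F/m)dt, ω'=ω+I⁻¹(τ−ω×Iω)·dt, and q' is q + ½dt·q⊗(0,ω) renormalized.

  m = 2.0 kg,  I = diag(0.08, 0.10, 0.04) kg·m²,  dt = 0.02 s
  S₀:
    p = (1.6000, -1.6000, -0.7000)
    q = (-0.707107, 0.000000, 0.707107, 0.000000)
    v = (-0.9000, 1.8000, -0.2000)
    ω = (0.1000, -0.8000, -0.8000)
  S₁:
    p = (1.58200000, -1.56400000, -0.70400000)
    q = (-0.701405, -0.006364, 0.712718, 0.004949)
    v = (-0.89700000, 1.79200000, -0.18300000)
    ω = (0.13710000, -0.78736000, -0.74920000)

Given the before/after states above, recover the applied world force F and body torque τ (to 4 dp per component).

F = (0.3000, -0.8000, 1.7000)
τ = (0.1100, 0.0600, 0.1000)

Δω = ω₁−ω₀ = (0.03710000, 0.01264000, 0.05080000)
gyro term ω₀×Iω₀ = (-0.0384, -0.0032, -0.0016)
τ = I·(Δω/dt) + ω₀×(Iω₀) = (0.1100, 0.0600, 0.1000)
v₁ − v₀ = (0.00300000, -0.00800000, 0.01700000)
applied force F = (0.3000, -0.8000, 1.7000)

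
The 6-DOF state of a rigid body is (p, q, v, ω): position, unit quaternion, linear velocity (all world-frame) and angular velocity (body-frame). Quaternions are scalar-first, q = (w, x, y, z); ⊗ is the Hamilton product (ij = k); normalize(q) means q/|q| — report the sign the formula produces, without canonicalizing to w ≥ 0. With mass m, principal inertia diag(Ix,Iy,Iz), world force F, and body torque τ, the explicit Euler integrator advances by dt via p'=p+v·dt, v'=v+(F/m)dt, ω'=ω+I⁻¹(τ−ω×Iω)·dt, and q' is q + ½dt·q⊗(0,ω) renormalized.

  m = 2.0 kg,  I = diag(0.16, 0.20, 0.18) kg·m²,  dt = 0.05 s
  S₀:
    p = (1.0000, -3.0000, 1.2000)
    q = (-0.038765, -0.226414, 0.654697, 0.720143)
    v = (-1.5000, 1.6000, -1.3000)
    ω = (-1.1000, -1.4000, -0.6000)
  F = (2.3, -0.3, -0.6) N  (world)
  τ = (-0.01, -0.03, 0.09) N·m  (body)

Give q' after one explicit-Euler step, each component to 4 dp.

q' = (-0.0113, -0.2097, 0.6322, 0.7458)

2q̇ = q⊗(0,ω) = (1.0996062, 0.6580235, -0.8737347, 1.0604053)
updated quaternion q' = (-0.0113, -0.2097, 0.6322, 0.7458)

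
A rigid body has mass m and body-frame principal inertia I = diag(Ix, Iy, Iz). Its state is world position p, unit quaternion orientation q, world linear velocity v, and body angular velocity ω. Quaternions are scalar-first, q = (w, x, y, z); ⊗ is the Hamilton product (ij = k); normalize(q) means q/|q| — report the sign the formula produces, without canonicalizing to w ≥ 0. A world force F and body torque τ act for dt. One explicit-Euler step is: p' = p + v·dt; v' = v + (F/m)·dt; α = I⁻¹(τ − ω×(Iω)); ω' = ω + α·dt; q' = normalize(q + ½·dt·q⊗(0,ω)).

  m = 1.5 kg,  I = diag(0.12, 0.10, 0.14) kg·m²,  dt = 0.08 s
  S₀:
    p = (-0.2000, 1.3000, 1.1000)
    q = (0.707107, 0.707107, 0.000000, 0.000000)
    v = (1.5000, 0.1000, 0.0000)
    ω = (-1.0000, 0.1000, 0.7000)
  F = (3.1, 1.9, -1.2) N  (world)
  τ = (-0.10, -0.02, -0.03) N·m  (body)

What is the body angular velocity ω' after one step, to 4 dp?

gyro term ω×Iω = (0.0028, 0.0140, 0.0020)
(τ − ω×Iω)/I = (-0.8567, -0.3400, -0.2286)
ω' = ω + α·dt = (-1.0685, 0.0728, 0.6817)

ω' = (-1.0685, 0.0728, 0.6817)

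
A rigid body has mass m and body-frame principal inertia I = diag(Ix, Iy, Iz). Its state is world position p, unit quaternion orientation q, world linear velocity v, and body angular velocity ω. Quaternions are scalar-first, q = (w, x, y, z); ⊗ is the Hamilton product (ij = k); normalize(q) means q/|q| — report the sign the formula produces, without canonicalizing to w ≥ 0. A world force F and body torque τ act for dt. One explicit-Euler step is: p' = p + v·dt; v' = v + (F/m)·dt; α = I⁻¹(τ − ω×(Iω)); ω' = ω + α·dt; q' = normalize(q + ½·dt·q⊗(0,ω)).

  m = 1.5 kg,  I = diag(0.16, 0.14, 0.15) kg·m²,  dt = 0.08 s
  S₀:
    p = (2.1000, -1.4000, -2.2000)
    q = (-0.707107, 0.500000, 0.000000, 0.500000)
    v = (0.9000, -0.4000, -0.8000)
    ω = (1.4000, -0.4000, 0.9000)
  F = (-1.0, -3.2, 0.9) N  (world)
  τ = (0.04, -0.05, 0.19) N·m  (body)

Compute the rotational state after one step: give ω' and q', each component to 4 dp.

ω' = (1.4218, -0.4358, 0.9954)
q' = (-0.7513, 0.4673, 0.0213, 0.4655)

ω×(Iω) gyroscopic = (-0.0036, 0.0126, 0.0112)
α = I⁻¹(τ − ω×Iω) = (0.2725, -0.4471, 1.1920)
ω + α·dt = (1.4218, -0.4358, 0.9954)
Hamilton product q⊗(0,ω) = (-1.1500000, -0.7899498, 0.5328428, -0.8363963)
q + ½dt·q⊗(0,ω), renormalized = (-0.7513, 0.4673, 0.0213, 0.4655)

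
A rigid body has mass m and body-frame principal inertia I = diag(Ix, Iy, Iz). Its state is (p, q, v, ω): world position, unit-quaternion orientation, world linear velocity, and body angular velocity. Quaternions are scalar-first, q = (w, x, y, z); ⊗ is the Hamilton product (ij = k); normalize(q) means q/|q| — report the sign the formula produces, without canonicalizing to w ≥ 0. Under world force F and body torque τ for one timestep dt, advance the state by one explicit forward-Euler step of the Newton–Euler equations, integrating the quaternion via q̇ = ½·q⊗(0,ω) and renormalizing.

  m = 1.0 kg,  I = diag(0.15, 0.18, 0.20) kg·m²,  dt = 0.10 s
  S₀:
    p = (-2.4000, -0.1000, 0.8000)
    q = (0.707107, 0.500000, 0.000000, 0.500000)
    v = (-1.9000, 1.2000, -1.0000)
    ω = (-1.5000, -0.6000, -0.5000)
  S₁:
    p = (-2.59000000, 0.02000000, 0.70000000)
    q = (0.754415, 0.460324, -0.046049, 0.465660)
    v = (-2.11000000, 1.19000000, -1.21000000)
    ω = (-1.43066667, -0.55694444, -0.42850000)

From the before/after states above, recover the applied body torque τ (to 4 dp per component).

Δω = ω₁−ω₀ = (0.06933333, 0.04305556, 0.07150000)
gyro term ω₀×Iω₀ = (0.0060, -0.0375, 0.0270)
applied torque τ = (0.1100, 0.0400, 0.1700)

τ = (0.1100, 0.0400, 0.1700)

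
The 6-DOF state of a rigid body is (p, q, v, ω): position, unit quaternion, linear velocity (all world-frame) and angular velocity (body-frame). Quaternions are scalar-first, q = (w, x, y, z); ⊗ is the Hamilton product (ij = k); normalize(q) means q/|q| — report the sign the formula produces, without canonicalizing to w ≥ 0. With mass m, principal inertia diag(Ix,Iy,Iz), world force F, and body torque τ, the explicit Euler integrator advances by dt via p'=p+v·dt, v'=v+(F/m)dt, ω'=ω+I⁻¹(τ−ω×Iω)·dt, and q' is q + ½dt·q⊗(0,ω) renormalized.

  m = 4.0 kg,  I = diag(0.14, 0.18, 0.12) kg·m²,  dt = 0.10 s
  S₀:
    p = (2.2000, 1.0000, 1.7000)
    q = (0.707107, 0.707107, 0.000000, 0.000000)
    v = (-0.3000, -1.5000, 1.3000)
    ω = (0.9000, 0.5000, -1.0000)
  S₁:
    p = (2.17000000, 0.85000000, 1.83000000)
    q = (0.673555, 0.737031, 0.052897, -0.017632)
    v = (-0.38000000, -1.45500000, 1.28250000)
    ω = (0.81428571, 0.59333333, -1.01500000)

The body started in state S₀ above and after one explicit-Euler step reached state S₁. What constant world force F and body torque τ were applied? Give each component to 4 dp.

F = (-3.2000, 1.8000, -0.7000)
τ = (-0.0900, 0.1500, 0.0000)

velocity change Δv = (-0.08000000, 0.04500000, -0.01750000)
applied force F = (-3.2000, 1.8000, -0.7000)
ω₁ − ω₀ = (-0.08571429, 0.09333333, -0.01500000)
gyro term ω₀×Iω₀ = (0.0300, -0.0180, 0.0180)
I·α + gyro = (-0.0900, 0.1500, 0.0000)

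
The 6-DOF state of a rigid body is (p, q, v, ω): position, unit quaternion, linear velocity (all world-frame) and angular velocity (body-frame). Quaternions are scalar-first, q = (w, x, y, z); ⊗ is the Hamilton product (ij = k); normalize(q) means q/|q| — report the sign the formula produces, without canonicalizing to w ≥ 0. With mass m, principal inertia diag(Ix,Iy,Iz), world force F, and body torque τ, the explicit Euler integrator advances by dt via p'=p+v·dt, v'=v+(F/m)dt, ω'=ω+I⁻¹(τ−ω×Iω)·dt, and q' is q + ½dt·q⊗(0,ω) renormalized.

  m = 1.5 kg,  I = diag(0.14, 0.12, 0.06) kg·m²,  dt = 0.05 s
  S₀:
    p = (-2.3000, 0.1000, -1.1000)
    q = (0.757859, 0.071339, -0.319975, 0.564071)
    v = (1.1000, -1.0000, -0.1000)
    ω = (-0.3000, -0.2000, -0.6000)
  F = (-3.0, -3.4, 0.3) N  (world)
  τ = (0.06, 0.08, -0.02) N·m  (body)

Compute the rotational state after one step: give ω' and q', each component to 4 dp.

ω×(Iω) gyroscopic = (-0.0072, 0.0144, -0.0012)
angular accel α = (0.4800, 0.5467, -0.3133)
ω + α·dt = (-0.2760, -0.1727, -0.6157)
q⊗(0,ω) = (0.2958493, 0.0774415, -0.2779897, -0.5649757)
q + ½dt·q⊗(0,ω), renormalized = (0.7651, 0.0733, -0.3269, 0.5499)

ω' = (-0.2760, -0.1727, -0.6157)
q' = (0.7651, 0.0733, -0.3269, 0.5499)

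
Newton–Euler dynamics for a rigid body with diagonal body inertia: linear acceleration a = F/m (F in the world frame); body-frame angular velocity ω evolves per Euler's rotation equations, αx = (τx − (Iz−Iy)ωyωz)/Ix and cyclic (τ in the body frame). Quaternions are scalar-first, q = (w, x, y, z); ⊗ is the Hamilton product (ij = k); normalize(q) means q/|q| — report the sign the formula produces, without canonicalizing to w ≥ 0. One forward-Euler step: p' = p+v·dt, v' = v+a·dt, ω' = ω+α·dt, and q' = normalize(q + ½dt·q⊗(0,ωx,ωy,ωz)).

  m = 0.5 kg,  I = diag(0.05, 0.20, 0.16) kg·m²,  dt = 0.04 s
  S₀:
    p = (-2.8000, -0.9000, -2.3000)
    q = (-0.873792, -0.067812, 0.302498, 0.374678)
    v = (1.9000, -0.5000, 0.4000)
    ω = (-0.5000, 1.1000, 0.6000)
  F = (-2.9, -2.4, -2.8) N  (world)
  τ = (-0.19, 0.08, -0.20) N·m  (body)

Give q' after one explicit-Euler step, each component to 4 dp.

q' = (-0.8853, -0.0637, 0.2802, 0.3656)

q⊗(0,ω) = (-0.5914606, 0.2062490, -1.1078230, -0.4476194)
updated quaternion q' = (-0.8853, -0.0637, 0.2802, 0.3656)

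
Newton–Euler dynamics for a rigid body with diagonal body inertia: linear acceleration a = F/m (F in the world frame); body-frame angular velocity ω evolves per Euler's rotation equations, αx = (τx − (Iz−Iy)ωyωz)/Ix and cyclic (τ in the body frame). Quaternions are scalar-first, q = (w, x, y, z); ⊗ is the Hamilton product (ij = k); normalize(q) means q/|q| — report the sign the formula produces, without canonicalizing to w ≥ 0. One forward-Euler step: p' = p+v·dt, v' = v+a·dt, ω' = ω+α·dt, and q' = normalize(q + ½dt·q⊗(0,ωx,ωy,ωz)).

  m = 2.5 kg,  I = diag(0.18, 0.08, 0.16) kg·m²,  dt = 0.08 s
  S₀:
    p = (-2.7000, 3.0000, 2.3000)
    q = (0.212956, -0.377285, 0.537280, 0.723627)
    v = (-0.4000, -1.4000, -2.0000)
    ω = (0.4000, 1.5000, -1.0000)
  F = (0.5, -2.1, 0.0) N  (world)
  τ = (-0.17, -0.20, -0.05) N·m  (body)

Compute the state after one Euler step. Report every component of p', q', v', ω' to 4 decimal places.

gyro term ω×Iω = (-0.1200, -0.0080, -0.0600)
angular accel α = (-0.2778, -2.4000, 0.0625)
ω' = ω + α·dt = (0.3778, 1.3080, -0.9950)
2q̇ = q⊗(0,ω) = (0.0686210, -1.5375381, 0.2315998, -0.9937955)
q' = normalize(q + ½dt·q⊗(0,ω)) = (0.2151, -0.4376, 0.5451, 0.6820)
a = (0.2000, -0.8400, 0.0000)
p' = p + v·dt = (-2.7320, 2.8880, 2.1400)
new velocity v' = (-0.3840, -1.4672, -2.0000)

p' = (-2.7320, 2.8880, 2.1400)
q' = (0.2151, -0.4376, 0.5451, 0.6820)
v' = (-0.3840, -1.4672, -2.0000)
ω' = (0.3778, 1.3080, -0.9950)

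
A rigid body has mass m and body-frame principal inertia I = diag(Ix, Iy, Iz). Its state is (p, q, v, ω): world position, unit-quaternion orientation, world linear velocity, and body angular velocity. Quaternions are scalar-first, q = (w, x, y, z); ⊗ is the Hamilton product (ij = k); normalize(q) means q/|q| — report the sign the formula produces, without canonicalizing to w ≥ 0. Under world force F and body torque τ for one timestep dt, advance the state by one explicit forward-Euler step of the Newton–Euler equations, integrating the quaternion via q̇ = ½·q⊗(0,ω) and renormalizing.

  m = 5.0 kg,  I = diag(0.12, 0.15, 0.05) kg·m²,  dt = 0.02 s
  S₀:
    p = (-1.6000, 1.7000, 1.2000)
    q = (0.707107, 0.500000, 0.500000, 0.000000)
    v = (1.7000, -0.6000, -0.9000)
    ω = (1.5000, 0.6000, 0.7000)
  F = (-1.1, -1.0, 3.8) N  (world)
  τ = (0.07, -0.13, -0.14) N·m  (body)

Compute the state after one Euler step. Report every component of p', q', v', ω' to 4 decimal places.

p' = (-1.5660, 1.6880, 1.1820)
q' = (0.6965, 0.5140, 0.5007, 0.0004)
v' = (1.6956, -0.6040, -0.8848)
ω' = (1.5187, 0.5729, 0.6332)

a = (-0.2200, -0.2000, 0.7600)
p + v·dt = (-1.5660, 1.6880, 1.1820)
v + (F/m)dt = (1.6956, -0.6040, -0.8848)
ω×(Iω) gyroscopic = (-0.0420, 0.0735, 0.0270)
α = I⁻¹(τ − ω×Iω) = (0.9333, -1.3567, -3.3400)
new body rate ω' = (1.5187, 0.5729, 0.6332)
Hamilton product q⊗(0,ω) = (-1.0500000, 1.4106605, 0.0742642, 0.0449749)
q' = normalize(q + ½dt·q⊗(0,ω)) = (0.6965, 0.5140, 0.5007, 0.0004)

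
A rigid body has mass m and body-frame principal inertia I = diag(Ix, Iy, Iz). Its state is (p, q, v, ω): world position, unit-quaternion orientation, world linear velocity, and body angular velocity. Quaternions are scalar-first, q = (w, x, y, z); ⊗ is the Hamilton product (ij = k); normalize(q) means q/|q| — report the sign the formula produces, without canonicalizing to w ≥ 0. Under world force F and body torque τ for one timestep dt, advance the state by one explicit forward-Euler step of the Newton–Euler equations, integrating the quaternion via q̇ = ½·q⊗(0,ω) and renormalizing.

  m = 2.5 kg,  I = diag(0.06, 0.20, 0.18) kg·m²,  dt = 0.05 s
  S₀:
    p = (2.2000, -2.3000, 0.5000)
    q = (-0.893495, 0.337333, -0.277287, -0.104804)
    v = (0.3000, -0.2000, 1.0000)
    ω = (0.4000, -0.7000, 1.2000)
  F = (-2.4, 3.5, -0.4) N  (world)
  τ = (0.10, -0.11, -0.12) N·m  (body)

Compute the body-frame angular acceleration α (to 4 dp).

ω×(Iω) gyroscopic = (0.0168, -0.0576, -0.0392)
α = I⁻¹(τ − ω×Iω) = (1.3867, -0.2620, -0.4489)

α = (1.3867, -0.2620, -0.4489)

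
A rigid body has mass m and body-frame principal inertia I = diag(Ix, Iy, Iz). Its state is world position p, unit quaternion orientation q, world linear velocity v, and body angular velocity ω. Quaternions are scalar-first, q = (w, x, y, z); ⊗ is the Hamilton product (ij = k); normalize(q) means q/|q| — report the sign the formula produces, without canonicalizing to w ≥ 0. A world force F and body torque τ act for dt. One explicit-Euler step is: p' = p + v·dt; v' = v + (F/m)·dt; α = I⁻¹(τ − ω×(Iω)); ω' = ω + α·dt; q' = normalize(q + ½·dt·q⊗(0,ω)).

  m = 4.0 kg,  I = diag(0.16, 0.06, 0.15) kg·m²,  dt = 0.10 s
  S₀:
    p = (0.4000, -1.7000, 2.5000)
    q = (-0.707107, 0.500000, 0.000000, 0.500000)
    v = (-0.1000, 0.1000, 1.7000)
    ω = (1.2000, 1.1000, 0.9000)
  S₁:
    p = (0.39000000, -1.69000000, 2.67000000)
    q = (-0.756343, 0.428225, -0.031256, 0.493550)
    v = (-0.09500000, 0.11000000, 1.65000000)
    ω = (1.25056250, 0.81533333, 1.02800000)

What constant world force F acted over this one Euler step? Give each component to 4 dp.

v₁ − v₀ = (0.00500000, 0.01000000, -0.05000000)
F = m·Δv/dt = (0.2000, 0.4000, -2.0000)

F = (0.2000, 0.4000, -2.0000)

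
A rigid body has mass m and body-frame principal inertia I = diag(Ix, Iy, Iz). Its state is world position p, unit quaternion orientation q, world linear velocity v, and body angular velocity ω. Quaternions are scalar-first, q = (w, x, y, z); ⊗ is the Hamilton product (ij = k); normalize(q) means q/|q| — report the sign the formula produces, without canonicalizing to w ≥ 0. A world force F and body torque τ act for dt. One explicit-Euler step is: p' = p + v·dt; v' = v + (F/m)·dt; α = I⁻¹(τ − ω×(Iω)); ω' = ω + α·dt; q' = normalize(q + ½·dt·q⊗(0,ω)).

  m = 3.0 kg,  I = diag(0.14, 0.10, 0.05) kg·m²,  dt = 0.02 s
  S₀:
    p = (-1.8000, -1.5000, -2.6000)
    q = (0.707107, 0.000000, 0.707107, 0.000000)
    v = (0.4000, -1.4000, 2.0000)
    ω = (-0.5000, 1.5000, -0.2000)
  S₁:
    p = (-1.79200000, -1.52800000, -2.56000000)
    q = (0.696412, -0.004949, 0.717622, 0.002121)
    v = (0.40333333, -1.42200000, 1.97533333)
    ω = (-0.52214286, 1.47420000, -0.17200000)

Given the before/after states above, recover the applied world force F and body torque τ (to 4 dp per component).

F = (0.5000, -3.3000, -3.7000)
τ = (-0.1400, -0.1200, 0.1000)

rate change Δω = (-0.02214286, -0.02580000, 0.02800000)
applied torque τ = (-0.1400, -0.1200, 0.1000)
Δv = v₁−v₀ = (0.00333333, -0.02200000, -0.02466667)
applied force F = (0.5000, -3.3000, -3.7000)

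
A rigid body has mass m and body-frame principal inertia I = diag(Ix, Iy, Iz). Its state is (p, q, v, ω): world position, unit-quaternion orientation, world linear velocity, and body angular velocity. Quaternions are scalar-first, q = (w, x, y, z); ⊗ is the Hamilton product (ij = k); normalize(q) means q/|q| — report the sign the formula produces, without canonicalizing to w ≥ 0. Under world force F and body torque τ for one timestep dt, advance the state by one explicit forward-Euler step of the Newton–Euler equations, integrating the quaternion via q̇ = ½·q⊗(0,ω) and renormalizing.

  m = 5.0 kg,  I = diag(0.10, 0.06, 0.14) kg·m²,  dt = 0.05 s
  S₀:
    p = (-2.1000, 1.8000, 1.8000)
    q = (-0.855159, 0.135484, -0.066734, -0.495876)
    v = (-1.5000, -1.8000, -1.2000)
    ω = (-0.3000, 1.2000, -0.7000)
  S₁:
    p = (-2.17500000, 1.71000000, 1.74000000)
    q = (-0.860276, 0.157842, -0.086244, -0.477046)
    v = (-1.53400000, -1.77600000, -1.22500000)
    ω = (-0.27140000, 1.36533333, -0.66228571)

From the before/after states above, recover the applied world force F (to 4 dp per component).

F = (-3.4000, 2.4000, -2.5000)

velocity change Δv = (-0.03400000, 0.02400000, -0.02500000)
m·(v₁−v₀)/dt = (-3.4000, 2.4000, -2.5000)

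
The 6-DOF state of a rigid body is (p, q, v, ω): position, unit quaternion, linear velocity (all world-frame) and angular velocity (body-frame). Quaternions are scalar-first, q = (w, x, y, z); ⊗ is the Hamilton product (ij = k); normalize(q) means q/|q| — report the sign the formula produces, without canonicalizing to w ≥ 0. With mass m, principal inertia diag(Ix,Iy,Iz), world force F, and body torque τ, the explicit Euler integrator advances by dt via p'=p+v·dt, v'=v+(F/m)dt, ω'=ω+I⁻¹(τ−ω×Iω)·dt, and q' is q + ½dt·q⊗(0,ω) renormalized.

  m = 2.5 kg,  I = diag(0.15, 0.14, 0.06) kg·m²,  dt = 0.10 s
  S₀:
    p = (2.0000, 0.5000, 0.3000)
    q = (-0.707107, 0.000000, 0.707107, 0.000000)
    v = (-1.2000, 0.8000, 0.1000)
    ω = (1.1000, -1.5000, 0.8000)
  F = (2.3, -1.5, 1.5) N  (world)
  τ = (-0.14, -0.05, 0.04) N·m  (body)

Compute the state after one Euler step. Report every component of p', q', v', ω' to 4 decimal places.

new position p' = (1.8800, 0.5800, 0.3100)
v' = v + a·dt = (-1.1080, 0.7400, 0.1600)
precession coupling ω×(Iω) = (0.0960, 0.0792, 0.0165)
α = I⁻¹(τ − ω×Iω) = (-1.5733, -0.9229, 0.3917)
ω + α·dt = (0.9427, -1.5923, 0.8392)
Hamilton product q⊗(0,ω) = (1.0606605, -0.2121321, 1.0606605, -1.3435033)
q' = normalize(q + ½dt·q⊗(0,ω)) = (-0.6507, -0.0106, 0.7563, -0.0668)

p' = (1.8800, 0.5800, 0.3100)
q' = (-0.6507, -0.0106, 0.7563, -0.0668)
v' = (-1.1080, 0.7400, 0.1600)
ω' = (0.9427, -1.5923, 0.8392)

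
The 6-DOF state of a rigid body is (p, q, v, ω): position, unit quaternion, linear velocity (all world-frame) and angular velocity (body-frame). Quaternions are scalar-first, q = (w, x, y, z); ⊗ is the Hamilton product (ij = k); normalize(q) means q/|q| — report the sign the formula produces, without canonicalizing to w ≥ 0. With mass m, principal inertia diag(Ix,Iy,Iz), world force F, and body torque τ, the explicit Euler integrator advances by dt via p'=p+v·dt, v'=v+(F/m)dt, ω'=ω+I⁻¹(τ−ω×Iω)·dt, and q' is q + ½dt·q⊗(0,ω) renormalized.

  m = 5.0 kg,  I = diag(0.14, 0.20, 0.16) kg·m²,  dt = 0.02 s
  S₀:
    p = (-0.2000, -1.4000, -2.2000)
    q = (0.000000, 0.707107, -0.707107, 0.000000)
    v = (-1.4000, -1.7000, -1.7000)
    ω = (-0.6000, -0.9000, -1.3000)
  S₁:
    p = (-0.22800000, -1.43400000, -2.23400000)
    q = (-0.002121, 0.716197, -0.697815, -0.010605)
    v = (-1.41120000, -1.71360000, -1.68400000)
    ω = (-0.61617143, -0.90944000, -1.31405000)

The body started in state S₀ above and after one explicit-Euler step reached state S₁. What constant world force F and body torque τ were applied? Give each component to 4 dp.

v₁ − v₀ = (-0.01120000, -0.01360000, 0.01600000)
applied force F = (-2.8000, -3.4000, 4.0000)
Δω = ω₁−ω₀ = (-0.01617143, -0.00944000, -0.01405000)
I·α + gyro = (-0.1600, -0.1100, -0.0800)

F = (-2.8000, -3.4000, 4.0000)
τ = (-0.1600, -0.1100, -0.0800)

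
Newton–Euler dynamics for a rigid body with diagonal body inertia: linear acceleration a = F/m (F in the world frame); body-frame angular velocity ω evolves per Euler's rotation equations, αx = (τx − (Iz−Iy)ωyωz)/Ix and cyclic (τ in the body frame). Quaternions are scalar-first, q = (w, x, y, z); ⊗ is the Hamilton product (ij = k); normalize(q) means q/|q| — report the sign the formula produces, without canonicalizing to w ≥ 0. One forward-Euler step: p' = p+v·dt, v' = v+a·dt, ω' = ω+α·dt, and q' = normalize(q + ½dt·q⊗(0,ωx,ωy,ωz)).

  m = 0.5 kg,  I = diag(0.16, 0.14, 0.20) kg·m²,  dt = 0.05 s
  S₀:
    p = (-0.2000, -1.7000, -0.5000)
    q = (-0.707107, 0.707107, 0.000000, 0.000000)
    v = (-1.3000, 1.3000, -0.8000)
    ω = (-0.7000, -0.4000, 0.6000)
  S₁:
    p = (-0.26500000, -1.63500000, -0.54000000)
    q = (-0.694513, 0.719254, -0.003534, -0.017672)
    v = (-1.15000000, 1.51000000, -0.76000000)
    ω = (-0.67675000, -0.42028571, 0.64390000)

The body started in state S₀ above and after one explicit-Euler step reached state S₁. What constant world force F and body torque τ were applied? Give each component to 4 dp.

Δω = ω₁−ω₀ = (0.02325000, -0.02028571, 0.04390000)
gyro term ω₀×Iω₀ = (-0.0144, 0.0168, -0.0056)
τ = I·(Δω/dt) + ω₀×(Iω₀) = (0.0600, -0.0400, 0.1700)
velocity change Δv = (0.15000000, 0.21000000, 0.04000000)
m·(v₁−v₀)/dt = (1.5000, 2.1000, 0.4000)

F = (1.5000, 2.1000, 0.4000)
τ = (0.0600, -0.0400, 0.1700)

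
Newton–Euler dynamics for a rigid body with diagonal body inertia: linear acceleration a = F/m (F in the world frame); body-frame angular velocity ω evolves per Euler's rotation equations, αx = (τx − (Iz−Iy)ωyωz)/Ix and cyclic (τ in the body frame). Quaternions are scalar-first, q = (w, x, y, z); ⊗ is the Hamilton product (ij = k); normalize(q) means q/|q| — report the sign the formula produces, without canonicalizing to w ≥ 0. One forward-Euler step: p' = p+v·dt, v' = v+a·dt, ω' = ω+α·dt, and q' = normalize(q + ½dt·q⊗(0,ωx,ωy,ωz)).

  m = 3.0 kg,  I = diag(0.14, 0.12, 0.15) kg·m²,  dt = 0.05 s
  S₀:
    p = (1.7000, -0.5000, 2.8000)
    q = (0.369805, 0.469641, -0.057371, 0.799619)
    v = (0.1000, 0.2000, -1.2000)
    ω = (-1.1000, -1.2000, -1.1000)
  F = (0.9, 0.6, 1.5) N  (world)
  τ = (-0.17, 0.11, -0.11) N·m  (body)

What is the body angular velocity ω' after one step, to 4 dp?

ω' = (-1.1749, -1.1491, -1.1279)

α = I⁻¹(τ − ω×Iω) = (-1.4971, 1.0175, -0.5573)
ω + α·dt = (-1.1749, -1.1491, -1.1279)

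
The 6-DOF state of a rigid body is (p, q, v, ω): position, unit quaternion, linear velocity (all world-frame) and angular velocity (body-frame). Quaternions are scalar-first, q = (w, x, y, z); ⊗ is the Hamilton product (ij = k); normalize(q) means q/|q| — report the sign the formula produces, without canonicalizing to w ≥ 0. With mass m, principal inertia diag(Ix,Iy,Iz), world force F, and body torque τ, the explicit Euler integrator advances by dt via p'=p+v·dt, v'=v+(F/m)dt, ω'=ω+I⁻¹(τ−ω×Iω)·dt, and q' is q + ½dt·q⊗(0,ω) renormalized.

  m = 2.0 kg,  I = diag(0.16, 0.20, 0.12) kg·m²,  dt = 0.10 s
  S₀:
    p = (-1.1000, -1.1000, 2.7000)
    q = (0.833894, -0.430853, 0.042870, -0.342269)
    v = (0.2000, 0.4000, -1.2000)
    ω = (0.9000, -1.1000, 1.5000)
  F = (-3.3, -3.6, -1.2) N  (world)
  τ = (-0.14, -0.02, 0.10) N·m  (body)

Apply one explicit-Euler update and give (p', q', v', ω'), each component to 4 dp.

p' = (-1.0800, -1.0600, 2.5800)
q' = (0.8766, -0.4068, 0.0138, -0.2566)
v' = (0.0350, 0.2200, -1.2600)
ω' = (0.7300, -1.1370, 1.6163)

ω×(Iω) gyroscopic = (0.1320, 0.0540, -0.0396)
(τ − ω×Iω)/I = (-1.7000, -0.3700, 1.1633)
ω' = ω + α·dt = (0.7300, -1.1370, 1.6163)
2q̇ = q⊗(0,ω) = (0.9483282, 0.4383137, -0.5790460, 1.6861963)
q' = normalize(q + ½dt·q⊗(0,ω)) = (0.8766, -0.4068, 0.0138, -0.2566)
new position p' = (-1.0800, -1.0600, 2.5800)
v' = v + a·dt = (0.0350, 0.2200, -1.2600)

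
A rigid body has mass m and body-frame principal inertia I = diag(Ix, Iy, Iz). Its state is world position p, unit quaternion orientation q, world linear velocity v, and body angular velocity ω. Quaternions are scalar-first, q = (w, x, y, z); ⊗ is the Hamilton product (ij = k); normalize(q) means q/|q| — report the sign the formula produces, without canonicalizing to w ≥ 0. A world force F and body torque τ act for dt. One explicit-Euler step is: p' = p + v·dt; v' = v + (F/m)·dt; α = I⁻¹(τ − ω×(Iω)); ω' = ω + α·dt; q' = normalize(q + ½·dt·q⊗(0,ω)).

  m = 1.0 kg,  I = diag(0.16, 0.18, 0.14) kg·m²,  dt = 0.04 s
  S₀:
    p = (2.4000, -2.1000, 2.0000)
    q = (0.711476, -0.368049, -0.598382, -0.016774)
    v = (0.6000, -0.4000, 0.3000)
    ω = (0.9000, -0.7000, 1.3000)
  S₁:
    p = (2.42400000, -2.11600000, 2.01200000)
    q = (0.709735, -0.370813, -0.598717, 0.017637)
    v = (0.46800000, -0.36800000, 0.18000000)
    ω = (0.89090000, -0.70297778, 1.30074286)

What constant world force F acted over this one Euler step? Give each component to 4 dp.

velocity change Δv = (-0.13200000, 0.03200000, -0.12000000)
applied force F = (-3.3000, 0.8000, -3.0000)

F = (-3.3000, 0.8000, -3.0000)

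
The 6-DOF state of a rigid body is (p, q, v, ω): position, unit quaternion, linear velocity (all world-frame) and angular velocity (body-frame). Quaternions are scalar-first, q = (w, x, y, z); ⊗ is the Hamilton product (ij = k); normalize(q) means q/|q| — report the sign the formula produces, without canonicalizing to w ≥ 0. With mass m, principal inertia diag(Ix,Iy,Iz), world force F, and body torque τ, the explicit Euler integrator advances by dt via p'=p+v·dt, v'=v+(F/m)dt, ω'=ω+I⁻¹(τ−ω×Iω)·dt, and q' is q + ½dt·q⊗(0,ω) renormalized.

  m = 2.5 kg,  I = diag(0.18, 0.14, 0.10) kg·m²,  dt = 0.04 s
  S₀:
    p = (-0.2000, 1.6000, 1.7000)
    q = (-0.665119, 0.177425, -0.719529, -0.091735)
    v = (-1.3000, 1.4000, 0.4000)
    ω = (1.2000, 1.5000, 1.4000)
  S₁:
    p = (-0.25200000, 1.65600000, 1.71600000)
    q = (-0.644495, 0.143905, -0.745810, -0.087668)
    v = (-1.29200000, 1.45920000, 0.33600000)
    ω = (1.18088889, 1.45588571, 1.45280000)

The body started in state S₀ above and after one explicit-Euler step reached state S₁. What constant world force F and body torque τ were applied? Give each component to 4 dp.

F = (0.5000, 3.7000, -4.0000)
τ = (-0.1700, -0.0200, 0.0600)

Δv = v₁−v₀ = (0.00800000, 0.05920000, -0.06400000)
applied force F = (0.5000, 3.7000, -4.0000)
rate change Δω = (-0.01911111, -0.04411429, 0.05280000)
gyro term ω₀×Iω₀ = (-0.0840, 0.1344, -0.0720)
τ = I·(Δω/dt) + ω₀×(Iω₀) = (-0.1700, -0.0200, 0.0600)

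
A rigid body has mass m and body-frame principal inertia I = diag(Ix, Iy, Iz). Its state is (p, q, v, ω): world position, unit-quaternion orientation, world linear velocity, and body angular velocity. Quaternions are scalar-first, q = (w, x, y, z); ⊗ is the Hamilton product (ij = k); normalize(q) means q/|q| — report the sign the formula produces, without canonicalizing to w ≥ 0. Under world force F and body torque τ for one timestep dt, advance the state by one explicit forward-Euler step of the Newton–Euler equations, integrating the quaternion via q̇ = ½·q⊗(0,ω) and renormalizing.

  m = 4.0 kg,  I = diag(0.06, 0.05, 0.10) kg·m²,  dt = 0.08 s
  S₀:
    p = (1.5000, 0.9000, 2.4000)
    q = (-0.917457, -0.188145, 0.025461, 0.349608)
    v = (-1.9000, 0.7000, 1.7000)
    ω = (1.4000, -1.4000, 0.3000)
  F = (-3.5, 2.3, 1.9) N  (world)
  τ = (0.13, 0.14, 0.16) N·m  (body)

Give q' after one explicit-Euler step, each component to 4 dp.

q' = (-0.9068, -0.2189, 0.0984, 0.3466)

q⊗(0,ω) = (0.1941660, -0.7873503, 1.8303345, -0.0474795)
q + ½dt·q⊗(0,ω), renormalized = (-0.9068, -0.2189, 0.0984, 0.3466)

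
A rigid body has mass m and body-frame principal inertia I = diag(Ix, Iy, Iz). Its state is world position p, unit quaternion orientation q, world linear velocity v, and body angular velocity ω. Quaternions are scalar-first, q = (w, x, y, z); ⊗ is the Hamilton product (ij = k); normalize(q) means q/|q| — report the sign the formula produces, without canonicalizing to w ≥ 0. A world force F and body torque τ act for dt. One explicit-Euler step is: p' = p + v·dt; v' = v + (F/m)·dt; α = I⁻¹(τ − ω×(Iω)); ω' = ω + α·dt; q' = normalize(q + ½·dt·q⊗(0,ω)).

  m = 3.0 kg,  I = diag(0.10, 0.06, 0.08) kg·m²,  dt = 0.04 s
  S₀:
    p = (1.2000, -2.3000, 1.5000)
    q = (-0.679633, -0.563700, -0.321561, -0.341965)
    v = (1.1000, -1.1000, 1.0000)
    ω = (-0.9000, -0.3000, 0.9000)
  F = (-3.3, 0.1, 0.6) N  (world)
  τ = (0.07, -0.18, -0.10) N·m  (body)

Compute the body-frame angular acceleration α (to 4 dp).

α = (0.7540, -2.7300, -1.1150)

ω×(Iω) gyroscopic = (-0.0054, -0.0162, -0.0108)
α = I⁻¹(τ − ω×Iω) = (0.7540, -2.7300, -1.1150)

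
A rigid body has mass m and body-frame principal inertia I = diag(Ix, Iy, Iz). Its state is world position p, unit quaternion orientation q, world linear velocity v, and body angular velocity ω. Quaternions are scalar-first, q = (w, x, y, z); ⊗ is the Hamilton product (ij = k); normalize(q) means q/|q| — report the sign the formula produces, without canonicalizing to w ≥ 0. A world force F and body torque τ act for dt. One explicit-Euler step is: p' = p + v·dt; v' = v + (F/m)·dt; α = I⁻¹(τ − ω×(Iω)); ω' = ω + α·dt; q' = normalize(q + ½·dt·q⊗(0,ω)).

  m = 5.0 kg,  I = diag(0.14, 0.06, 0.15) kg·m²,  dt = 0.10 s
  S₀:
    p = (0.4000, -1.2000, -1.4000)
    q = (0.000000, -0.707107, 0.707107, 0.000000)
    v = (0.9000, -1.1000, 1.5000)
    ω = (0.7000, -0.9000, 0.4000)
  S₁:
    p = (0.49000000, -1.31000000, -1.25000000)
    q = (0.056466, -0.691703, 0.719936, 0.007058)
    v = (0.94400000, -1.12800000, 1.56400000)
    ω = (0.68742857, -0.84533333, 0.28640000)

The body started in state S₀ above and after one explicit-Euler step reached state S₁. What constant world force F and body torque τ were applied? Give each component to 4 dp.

F = (2.2000, -1.4000, 3.2000)
τ = (-0.0500, 0.0300, -0.1200)

v₁ − v₀ = (0.04400000, -0.02800000, 0.06400000)
m·(v₁−v₀)/dt = (2.2000, -1.4000, 3.2000)
ω₁ − ω₀ = (-0.01257143, 0.05466667, -0.11360000)
gyro term ω₀×Iω₀ = (-0.0324, -0.0028, 0.0504)
I·α + gyro = (-0.0500, 0.0300, -0.1200)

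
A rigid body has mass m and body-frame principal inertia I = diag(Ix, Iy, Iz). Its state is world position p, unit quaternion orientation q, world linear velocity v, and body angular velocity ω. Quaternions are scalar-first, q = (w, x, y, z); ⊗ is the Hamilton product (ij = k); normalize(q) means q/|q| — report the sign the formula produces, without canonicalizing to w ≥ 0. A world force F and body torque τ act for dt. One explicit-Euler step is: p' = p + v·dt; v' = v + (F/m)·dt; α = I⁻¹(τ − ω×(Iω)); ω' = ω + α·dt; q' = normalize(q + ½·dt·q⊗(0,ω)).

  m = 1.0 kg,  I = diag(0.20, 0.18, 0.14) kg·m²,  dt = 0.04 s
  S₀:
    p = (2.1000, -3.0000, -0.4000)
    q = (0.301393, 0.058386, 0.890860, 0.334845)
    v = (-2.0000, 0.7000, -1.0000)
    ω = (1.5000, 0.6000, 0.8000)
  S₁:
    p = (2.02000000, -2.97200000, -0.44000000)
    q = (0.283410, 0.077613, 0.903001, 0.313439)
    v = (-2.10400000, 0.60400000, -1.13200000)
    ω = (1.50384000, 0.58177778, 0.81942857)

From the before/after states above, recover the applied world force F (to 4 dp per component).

v₁ − v₀ = (-0.10400000, -0.09600000, -0.13200000)
m·(v₁−v₀)/dt = (-2.6000, -2.4000, -3.3000)

F = (-2.6000, -2.4000, -3.3000)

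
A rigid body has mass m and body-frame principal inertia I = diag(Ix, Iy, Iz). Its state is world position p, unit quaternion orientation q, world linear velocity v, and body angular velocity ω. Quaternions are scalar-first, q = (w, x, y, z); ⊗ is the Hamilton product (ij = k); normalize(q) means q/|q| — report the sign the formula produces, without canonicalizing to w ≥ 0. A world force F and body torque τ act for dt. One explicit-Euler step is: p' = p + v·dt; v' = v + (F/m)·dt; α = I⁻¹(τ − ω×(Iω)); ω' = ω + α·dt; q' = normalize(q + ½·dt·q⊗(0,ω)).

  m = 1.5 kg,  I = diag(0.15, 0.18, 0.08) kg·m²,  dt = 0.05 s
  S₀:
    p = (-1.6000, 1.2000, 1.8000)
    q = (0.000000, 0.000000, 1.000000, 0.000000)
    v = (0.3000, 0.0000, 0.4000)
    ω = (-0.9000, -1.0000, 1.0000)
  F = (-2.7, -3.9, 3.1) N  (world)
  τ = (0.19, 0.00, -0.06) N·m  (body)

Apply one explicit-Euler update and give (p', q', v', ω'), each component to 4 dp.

p' = (-1.5850, 1.2000, 1.8200)
q' = (0.0250, 0.0250, 0.9991, 0.0225)
v' = (0.2100, -0.1300, 0.5033)
ω' = (-0.8700, -0.9825, 0.9456)

a = (-1.8000, -2.6000, 2.0667)
new position p' = (-1.5850, 1.2000, 1.8200)
v' = v + a·dt = (0.2100, -0.1300, 0.5033)
α = I⁻¹(τ − ω×Iω) = (0.6000, 0.3500, -1.0875)
ω' = ω + α·dt = (-0.8700, -0.9825, 0.9456)
q⊗(0,ω) = (1.0000000, 1.0000000, 0.0000000, 0.9000000)
updated quaternion q' = (0.0250, 0.0250, 0.9991, 0.0225)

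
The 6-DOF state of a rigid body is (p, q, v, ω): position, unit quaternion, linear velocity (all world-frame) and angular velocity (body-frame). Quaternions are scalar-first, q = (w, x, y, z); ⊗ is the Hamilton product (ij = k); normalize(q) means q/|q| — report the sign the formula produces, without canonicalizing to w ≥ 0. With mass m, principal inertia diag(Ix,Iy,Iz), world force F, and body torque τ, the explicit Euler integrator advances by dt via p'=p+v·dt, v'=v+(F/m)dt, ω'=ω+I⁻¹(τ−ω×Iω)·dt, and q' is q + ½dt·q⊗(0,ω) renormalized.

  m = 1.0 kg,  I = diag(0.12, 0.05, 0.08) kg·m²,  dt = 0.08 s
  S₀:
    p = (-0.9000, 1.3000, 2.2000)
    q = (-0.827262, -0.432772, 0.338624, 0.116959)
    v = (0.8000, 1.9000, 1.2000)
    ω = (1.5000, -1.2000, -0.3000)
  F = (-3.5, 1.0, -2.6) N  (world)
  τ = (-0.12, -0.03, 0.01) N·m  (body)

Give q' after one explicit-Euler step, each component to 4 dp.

q⊗(0,ω) = (1.0905945, -1.2021294, 1.0383213, 0.2595690)
q + ½dt·q⊗(0,ω), renormalized = (-0.7813, -0.4794, 0.3790, 0.1270)

q' = (-0.7813, -0.4794, 0.3790, 0.1270)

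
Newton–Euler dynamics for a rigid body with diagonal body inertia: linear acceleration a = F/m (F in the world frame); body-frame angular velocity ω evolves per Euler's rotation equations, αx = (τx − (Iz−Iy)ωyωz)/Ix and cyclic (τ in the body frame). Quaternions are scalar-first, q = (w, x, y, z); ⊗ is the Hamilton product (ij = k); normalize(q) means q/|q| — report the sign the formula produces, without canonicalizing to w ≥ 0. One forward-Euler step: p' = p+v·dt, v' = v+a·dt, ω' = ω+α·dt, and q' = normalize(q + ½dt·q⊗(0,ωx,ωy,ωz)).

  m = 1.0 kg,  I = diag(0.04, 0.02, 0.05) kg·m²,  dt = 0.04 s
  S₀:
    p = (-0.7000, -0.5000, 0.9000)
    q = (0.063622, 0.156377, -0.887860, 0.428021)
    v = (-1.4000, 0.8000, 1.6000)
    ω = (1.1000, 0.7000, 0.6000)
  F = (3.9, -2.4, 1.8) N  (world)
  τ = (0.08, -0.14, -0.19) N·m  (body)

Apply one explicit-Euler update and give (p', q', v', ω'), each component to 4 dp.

p' = (-0.7560, -0.4680, 0.9640)
q' = (0.0674, 0.1411, -0.8791, 0.4503)
v' = (-1.2440, 0.7040, 1.6720)
ω' = (1.1674, 0.4332, 0.4603)

linear accel F/m = (3.9000, -2.4000, 1.8000)
p + v·dt = (-0.7560, -0.4680, 0.9640)
new velocity v' = (-1.2440, 0.7040, 1.6720)
gyro term ω×Iω = (0.0126, -0.0066, -0.0154)
(τ − ω×Iω)/I = (1.6850, -6.6700, -3.4920)
new body rate ω' = (1.1674, 0.4332, 0.4603)
Hamilton product q⊗(0,ω) = (0.1926747, -0.7623465, 0.4215323, 1.1242831)
q + ½dt·q⊗(0,ω), renormalized = (0.0674, 0.1411, -0.8791, 0.4503)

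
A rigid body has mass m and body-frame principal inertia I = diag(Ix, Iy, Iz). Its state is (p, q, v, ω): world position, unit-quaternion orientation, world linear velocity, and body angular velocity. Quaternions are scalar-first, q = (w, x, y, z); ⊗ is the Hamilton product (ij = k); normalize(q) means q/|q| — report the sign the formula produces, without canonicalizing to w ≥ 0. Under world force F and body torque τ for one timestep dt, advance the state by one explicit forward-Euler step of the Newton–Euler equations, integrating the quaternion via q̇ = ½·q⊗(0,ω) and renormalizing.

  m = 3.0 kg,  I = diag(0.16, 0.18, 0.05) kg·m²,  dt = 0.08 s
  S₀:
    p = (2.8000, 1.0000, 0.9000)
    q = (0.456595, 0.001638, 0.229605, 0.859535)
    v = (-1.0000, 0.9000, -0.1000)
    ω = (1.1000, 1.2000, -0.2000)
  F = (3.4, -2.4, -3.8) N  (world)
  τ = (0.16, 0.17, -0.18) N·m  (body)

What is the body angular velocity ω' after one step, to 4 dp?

ω' = (1.1644, 1.2863, -0.5302)

α = I⁻¹(τ − ω×Iω) = (0.8050, 1.0789, -4.1280)
new body rate ω' = (1.1644, 1.2863, -0.5302)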